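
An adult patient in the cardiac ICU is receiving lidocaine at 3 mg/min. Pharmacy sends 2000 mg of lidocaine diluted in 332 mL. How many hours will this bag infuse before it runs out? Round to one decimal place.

11.1 hours

3 mg/min × 60 min/hr = 180 mg/hr
Concentration = 2000 mg ÷ 332 mL = 6.024096 mg/mL
Rate = 180 mg/hr ÷ 6.024096 mg/mL = 29.88 mL/hr
Duration = 332 mL ÷ 29.88 mL/hr = 11.11111 hr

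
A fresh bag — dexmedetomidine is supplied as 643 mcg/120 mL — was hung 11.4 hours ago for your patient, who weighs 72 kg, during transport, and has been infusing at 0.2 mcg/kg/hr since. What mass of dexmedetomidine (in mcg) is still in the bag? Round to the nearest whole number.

479 mcg

Dose = 0.2 mcg/kg/hr × 72 kg = 14.4 mcg/hr
Concentration = 643 mcg ÷ 120 mL = 5.358333 mcg/mL
Rate = 14.4 mcg/hr ÷ 5.358333 mcg/mL = 2.687403 mL/hr
Volume infused = 2.687403 mL/hr × 11.4 hr = 30.63639 mL
Volume remaining = 120 − 30.63639 = 89.36361 mL
Drug remaining = 89.36361 mL × 5.358333 mcg/mL = 478.84 mcg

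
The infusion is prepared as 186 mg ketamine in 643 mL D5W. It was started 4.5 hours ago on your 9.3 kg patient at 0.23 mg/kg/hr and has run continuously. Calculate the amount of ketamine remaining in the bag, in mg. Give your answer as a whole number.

176 mg

Dose = 0.23 mg/kg/hr × 9.3 kg = 2.139 mg/hr
Concentration = 186 mg ÷ 643 mL = 0.2892691 mg/mL
Rate = 2.139 mg/hr ÷ 0.2892691 mg/mL = 7.3945 mL/hr
Volume infused = 7.3945 mL/hr × 4.5 hr = 33.27525 mL
Volume remaining = 643 − 33.27525 = 609.7247 mL
Drug remaining = 609.7247 mL × 0.2892691 mg/mL = 176.3745 mg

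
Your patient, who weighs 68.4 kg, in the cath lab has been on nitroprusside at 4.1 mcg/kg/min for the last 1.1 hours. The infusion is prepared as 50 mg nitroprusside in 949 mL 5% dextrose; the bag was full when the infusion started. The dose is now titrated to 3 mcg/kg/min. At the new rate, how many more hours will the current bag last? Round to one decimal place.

2.6 hours

Initial rate:
Dose = 4.1 mcg/kg/min × 68.4 kg = 280.44 mcg/min
280.44 mcg/min × 60 min/hr = 16826.4 mcg/hr
Concentration = 50 mg ÷ 949 mL = 0.05268704 mg/mL = 52.68704 mcg/mL
Rate = 16826.4 mcg/hr ÷ 52.68704 mcg/mL = 319.3651 mL/hr
Volume infused so far = 319.3651 mL/hr × 1.1 hr = 351.3016 mL
Volume remaining = 949 − 351.3016 = 597.6984 mL
New rate:
Dose = 3 mcg/kg/min × 68.4 kg = 205.2 mcg/min
205.2 mcg/min × 60 min/hr = 12312 mcg/hr
Rate = 12312 mcg/hr ÷ 52.68704 mcg/mL = 233.6818 mL/hr
Time remaining = 597.6984 mL ÷ 233.6818 mL/hr = 2.557745 hr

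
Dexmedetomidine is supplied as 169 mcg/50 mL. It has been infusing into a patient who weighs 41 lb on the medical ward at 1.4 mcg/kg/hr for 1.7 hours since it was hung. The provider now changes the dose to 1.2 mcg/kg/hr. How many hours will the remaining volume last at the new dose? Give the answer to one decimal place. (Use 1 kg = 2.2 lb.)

5.6 hours

Initial rate:
Weight = 41 lb ÷ 2.2 lb/kg = 18.63636 kg
Dose = 1.4 mcg/kg/hr × 18.63636 kg = 26.09091 mcg/hr
Concentration = 169 mcg ÷ 50 mL = 3.38 mcg/mL
Rate = 26.09091 mcg/hr ÷ 3.38 mcg/mL = 7.719204 mL/hr
Volume infused so far = 7.719204 mL/hr × 1.7 hr = 13.12265 mL
Volume remaining = 50 − 13.12265 = 36.87735 mL
New rate:
Dose = 1.2 mcg/kg/hr × 18.63636 kg = 22.36364 mcg/hr
Rate = 22.36364 mcg/hr ÷ 3.38 mcg/mL = 6.61646 mL/hr
Time remaining = 36.87735 mL ÷ 6.61646 mL/hr = 5.573577 hr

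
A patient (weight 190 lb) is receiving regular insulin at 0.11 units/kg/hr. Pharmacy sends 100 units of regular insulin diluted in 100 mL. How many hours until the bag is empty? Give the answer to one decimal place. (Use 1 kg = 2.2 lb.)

Weight = 190 lb ÷ 2.2 lb/kg = 86.36364 kg
Dose = 0.11 units/kg/hr × 86.36364 kg = 9.5 units/hr
Concentration = 100 units ÷ 100 mL = 1 units/mL
Rate = 9.5 units/hr ÷ 1 units/mL = 9.5 mL/hr
Duration = 100 mL ÷ 9.5 mL/hr = 10.52632 hr

10.5 hours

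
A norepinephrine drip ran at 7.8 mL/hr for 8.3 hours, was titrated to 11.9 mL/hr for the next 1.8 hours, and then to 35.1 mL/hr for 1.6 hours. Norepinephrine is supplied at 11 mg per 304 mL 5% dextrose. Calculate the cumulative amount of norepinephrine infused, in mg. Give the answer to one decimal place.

5.1 mg

Concentration = 11 mg ÷ 304 mL = 0.03618421 mg/mL
Stage 1: 7.8 mL/hr × 8.3 hr = 64.74 mL → 64.74 mL × 0.03618421 mg/mL = 2.342566 mg
Stage 2: 11.9 mL/hr × 1.8 hr = 21.42 mL → 21.42 mL × 0.03618421 mg/mL = 0.7750658 mg
Stage 3: 35.1 mL/hr × 1.6 hr = 56.16 mL → 56.16 mL × 0.03618421 mg/mL = 2.032105 mg
Total = 2.342566 + 0.7750658 + 2.032105 = 5.149737 mg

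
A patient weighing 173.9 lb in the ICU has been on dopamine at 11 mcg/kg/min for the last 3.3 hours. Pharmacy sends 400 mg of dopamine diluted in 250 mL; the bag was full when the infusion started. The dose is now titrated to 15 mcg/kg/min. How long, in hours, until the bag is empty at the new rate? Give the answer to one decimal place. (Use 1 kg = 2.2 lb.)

Initial rate:
Weight = 173.9 lb ÷ 2.2 lb/kg = 79.04545 kg
Dose = 11 mcg/kg/min × 79.04545 kg = 869.5 mcg/min
869.5 mcg/min × 60 min/hr = 52170 mcg/hr
Concentration = 400 mg ÷ 250 mL = 1.6 mg/mL = 1600 mcg/mL
Rate = 52170 mcg/hr ÷ 1600 mcg/mL = 32.60625 mL/hr
Volume infused so far = 32.60625 mL/hr × 3.3 hr = 107.6006 mL
Volume remaining = 250 − 107.6006 = 142.3994 mL
New rate:
Dose = 15 mcg/kg/min × 79.04545 kg = 1185.682 mcg/min
1185.682 mcg/min × 60 min/hr = 71140.91 mcg/hr
Rate = 71140.91 mcg/hr ÷ 1600 mcg/mL = 44.46307 mL/hr
Time remaining = 142.3994 mL ÷ 44.46307 mL/hr = 3.202644 hr

3.2 hours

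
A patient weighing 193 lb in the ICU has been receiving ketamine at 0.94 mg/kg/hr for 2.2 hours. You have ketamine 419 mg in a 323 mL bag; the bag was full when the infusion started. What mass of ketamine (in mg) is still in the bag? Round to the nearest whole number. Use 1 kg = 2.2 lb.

238 mg

Weight = 193 lb ÷ 2.2 lb/kg = 87.72727 kg
Dose = 0.94 mg/kg/hr × 87.72727 kg = 82.46364 mg/hr
Concentration = 419 mg ÷ 323 mL = 1.297214 mg/mL
Rate = 82.46364 mg/hr ÷ 1.297214 mg/mL = 63.56982 mL/hr
Volume infused = 63.56982 mL/hr × 2.2 hr = 139.8536 mL
Volume remaining = 323 − 139.8536 = 183.1464 mL
Drug remaining = 183.1464 mL × 1.297214 mg/mL = 237.58 mg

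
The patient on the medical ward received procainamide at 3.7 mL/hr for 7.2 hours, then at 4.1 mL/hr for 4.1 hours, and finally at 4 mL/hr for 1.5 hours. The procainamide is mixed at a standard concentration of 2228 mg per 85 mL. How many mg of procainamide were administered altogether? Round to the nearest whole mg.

Concentration = 2228 mg ÷ 85 mL = 26.21176 mg/mL
Stage 1: 3.7 mL/hr × 7.2 hr = 26.64 mL → 26.64 mL × 26.21176 mg/mL = 698.2814 mg
Stage 2: 4.1 mL/hr × 4.1 hr = 16.81 mL → 16.81 mL × 26.21176 mg/mL = 440.6198 mg
Stage 3: 4 mL/hr × 1.5 hr = 6 mL → 6 mL × 26.21176 mg/mL = 157.2706 mg
Total = 698.2814 + 440.6198 + 157.2706 = 1296.172 mg

1296 mg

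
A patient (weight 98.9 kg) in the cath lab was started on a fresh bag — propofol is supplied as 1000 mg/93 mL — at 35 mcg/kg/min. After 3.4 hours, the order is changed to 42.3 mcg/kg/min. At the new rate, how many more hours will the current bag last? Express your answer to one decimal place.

Initial rate:
Dose = 35 mcg/kg/min × 98.9 kg = 3461.5 mcg/min
3461.5 mcg/min × 60 min/hr = 207690 mcg/hr
Concentration = 1000 mg ÷ 93 mL = 10.75269 mg/mL = 10752.69 mcg/mL
Rate = 207690 mcg/hr ÷ 10752.69 mcg/mL = 19.31517 mL/hr
Volume infused so far = 19.31517 mL/hr × 3.4 hr = 65.67158 mL
Volume remaining = 93 − 65.67158 = 27.32842 mL
New rate:
Dose = 42.3 mcg/kg/min × 98.9 kg = 4183.47 mcg/min
4183.47 mcg/min × 60 min/hr = 251008.2 mcg/hr
Rate = 251008.2 mcg/hr ÷ 10752.69 mcg/mL = 23.34376 mL/hr
Time remaining = 27.32842 mL ÷ 23.34376 mL/hr = 1.170695 hr

1.2 hours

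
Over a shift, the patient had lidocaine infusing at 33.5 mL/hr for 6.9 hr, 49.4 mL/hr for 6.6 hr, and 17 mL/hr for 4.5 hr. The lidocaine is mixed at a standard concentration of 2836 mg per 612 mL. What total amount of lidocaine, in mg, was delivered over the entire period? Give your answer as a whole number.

Concentration = 2836 mg ÷ 612 mL = 4.633987 mg/mL
Stage 1: 33.5 mL/hr × 6.9 hr = 231.15 mL → 231.15 mL × 4.633987 mg/mL = 1071.146 mg
Stage 2: 49.4 mL/hr × 6.6 hr = 326.04 mL → 326.04 mL × 4.633987 mg/mL = 1510.865 mg
Stage 3: 17 mL/hr × 4.5 hr = 76.5 mL → 76.5 mL × 4.633987 mg/mL = 354.5 mg
Total = 1071.146 + 1510.865 + 354.5 = 2936.511 mg

2937 mg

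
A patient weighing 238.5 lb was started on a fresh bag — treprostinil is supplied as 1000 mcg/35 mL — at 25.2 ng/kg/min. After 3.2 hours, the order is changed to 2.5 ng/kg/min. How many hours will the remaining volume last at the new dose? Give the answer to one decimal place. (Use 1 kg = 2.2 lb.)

29.2 hours

Initial rate:
Weight = 238.5 lb ÷ 2.2 lb/kg = 108.4091 kg
Dose = 25.2 ng/kg/min × 108.4091 kg = 2731.909 ng/min
2731.909 ng/min × 60 min/hr = 163914.5 ng/hr
Concentration = 1000 mcg ÷ 35 mL = 28.57143 mcg/mL = 28571.43 ng/mL
Rate = 163914.5 ng/hr ÷ 28571.43 ng/mL = 5.737009 mL/hr
Volume infused so far = 5.737009 mL/hr × 3.2 hr = 18.35843 mL
Volume remaining = 35 − 18.35843 = 16.64157 mL
New rate:
Dose = 2.5 ng/kg/min × 108.4091 kg = 271.0227 ng/min
271.0227 ng/min × 60 min/hr = 16261.36 ng/hr
Rate = 16261.36 ng/hr ÷ 28571.43 ng/mL = 0.5691477 mL/hr
Time remaining = 16.64157 mL ÷ 0.5691477 mL/hr = 29.23946 hr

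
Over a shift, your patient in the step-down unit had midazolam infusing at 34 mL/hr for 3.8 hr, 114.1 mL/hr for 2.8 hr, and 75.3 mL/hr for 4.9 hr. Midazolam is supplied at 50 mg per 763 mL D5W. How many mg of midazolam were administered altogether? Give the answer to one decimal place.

Concentration = 50 mg ÷ 763 mL = 0.0655308 mg/mL
Stage 1: 34 mL/hr × 3.8 hr = 129.2 mL → 129.2 mL × 0.0655308 mg/mL = 8.466579 mg
Stage 2: 114.1 mL/hr × 2.8 hr = 319.48 mL → 319.48 mL × 0.0655308 mg/mL = 20.93578 mg
Stage 3: 75.3 mL/hr × 4.9 hr = 368.97 mL → 368.97 mL × 0.0655308 mg/mL = 24.1789 mg
Total = 8.466579 + 20.93578 + 24.1789 = 53.58126 mg

53.6 mg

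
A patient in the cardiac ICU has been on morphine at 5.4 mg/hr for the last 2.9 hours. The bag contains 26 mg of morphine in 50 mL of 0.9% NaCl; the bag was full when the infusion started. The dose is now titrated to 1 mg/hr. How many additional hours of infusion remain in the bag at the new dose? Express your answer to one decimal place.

Initial rate:
Concentration = 26 mg ÷ 50 mL = 0.52 mg/mL
Rate = 5.4 mg/hr ÷ 0.52 mg/mL = 10.38462 mL/hr
Volume infused so far = 10.38462 mL/hr × 2.9 hr = 30.11538 mL
Volume remaining = 50 − 30.11538 = 19.88462 mL
New rate:
Rate = 1 mg/hr ÷ 0.52 mg/mL = 1.923077 mL/hr
Time remaining = 19.88462 mL ÷ 1.923077 mL/hr = 10.34 hr

10.3 hours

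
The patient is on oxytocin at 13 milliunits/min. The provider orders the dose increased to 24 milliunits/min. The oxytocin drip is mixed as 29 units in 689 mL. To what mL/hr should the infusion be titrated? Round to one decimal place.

24 milliunits/min × 60 min/hr = 1440 milliunits/hr
Concentration = 29 units ÷ 689 mL = 0.04208999 units/mL = 42.08999 milliunits/mL
Rate = 1440 milliunits/hr ÷ 42.08999 milliunits/mL = 34.21241 mL/hr

34.2 mL/hr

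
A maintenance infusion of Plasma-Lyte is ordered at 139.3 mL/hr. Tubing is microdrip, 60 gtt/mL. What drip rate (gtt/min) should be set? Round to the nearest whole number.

139 gtt/min

139.3 mL/hr ÷ 60 min/hr = 2.321667 mL/min
2.321667 mL/min × 60 gtt/mL = 139.3 gtt/min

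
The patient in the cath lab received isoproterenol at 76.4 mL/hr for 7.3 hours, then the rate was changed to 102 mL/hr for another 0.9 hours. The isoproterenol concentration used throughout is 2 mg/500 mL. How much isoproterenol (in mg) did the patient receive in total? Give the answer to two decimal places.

2.60 mg

Concentration = 2 mg ÷ 500 mL = 0.004 mg/mL
Stage 1: 76.4 mL/hr × 7.3 hr = 557.72 mL → 557.72 mL × 0.004 mg/mL = 2.23088 mg
Stage 2: 102 mL/hr × 0.9 hr = 91.8 mL → 91.8 mL × 0.004 mg/mL = 0.3672 mg
Total = 2.23088 + 0.3672 = 2.59808 mg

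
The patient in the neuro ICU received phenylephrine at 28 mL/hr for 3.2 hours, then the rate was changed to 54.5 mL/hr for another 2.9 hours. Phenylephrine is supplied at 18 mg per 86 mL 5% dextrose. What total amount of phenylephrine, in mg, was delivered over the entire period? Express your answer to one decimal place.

51.8 mg

Concentration = 18 mg ÷ 86 mL = 0.2093023 mg/mL
Stage 1: 28 mL/hr × 3.2 hr = 89.6 mL → 89.6 mL × 0.2093023 mg/mL = 18.75349 mg
Stage 2: 54.5 mL/hr × 2.9 hr = 158.05 mL → 158.05 mL × 0.2093023 mg/mL = 33.08023 mg
Total = 18.75349 + 33.08023 = 51.83372 mg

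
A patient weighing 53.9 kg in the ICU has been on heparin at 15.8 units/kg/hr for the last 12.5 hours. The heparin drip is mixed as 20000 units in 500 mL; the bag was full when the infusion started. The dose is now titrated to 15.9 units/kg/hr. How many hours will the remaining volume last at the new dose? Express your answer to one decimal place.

10.9 hours

Initial rate:
Dose = 15.8 units/kg/hr × 53.9 kg = 851.62 units/hr
Concentration = 20000 units ÷ 500 mL = 40 units/mL
Rate = 851.62 units/hr ÷ 40 units/mL = 21.2905 mL/hr
Volume infused so far = 21.2905 mL/hr × 12.5 hr = 266.1313 mL
Volume remaining = 500 − 266.1313 = 233.8687 mL
New rate:
Dose = 15.9 units/kg/hr × 53.9 kg = 857.01 units/hr
Rate = 857.01 units/hr ÷ 40 units/mL = 21.42525 mL/hr
Time remaining = 233.8687 mL ÷ 21.42525 mL/hr = 10.91557 hr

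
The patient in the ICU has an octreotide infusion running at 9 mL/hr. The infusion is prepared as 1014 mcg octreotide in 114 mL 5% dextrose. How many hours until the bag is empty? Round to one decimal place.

12.7 hours

Duration = 114 mL ÷ 9 mL/hr = 12.66667 hr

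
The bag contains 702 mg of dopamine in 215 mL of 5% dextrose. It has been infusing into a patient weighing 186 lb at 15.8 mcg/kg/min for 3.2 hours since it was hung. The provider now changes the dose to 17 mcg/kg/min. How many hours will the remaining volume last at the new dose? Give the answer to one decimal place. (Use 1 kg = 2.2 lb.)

Initial rate:
Weight = 186 lb ÷ 2.2 lb/kg = 84.54545 kg
Dose = 15.8 mcg/kg/min × 84.54545 kg = 1335.818 mcg/min
1335.818 mcg/min × 60 min/hr = 80149.09 mcg/hr
Concentration = 702 mg ÷ 215 mL = 3.265116 mg/mL = 3265.116 mcg/mL
Rate = 80149.09 mcg/hr ÷ 3265.116 mcg/mL = 24.54709 mL/hr
Volume infused so far = 24.54709 mL/hr × 3.2 hr = 78.55068 mL
Volume remaining = 215 − 78.55068 = 136.4493 mL
New rate:
Dose = 17 mcg/kg/min × 84.54545 kg = 1437.273 mcg/min
1437.273 mcg/min × 60 min/hr = 86236.36 mcg/hr
Rate = 86236.36 mcg/hr ÷ 3265.116 mcg/mL = 26.41142 mL/hr
Time remaining = 136.4493 mL ÷ 26.41142 mL/hr = 5.1663 hr

5.2 hours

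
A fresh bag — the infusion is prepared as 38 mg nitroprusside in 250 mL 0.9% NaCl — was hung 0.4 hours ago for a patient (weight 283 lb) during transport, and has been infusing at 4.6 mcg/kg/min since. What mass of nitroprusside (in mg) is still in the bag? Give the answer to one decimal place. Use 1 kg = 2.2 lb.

23.8 mg

Weight = 283 lb ÷ 2.2 lb/kg = 128.6364 kg
Dose = 4.6 mcg/kg/min × 128.6364 kg = 591.7273 mcg/min
591.7273 mcg/min × 60 min/hr = 35503.64 mcg/hr
Concentration = 38 mg ÷ 250 mL = 0.152 mg/mL = 152 mcg/mL
Rate = 35503.64 mcg/hr ÷ 152 mcg/mL = 233.5766 mL/hr
Volume infused = 233.5766 mL/hr × 0.4 hr = 93.43062 mL
Volume remaining = 250 − 93.43062 = 156.5694 mL
Drug remaining = 156.5694 mL × 152 mcg/mL = 23798.55 mcg = 23.79855 mg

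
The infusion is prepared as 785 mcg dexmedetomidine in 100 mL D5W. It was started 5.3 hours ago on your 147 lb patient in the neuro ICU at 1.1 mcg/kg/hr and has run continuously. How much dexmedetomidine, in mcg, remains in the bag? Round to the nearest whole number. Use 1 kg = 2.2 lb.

Weight = 147 lb ÷ 2.2 lb/kg = 66.81818 kg
Dose = 1.1 mcg/kg/hr × 66.81818 kg = 73.5 mcg/hr
Concentration = 785 mcg ÷ 100 mL = 7.85 mcg/mL
Rate = 73.5 mcg/hr ÷ 7.85 mcg/mL = 9.363057 mL/hr
Volume infused = 9.363057 mL/hr × 5.3 hr = 49.6242 mL
Volume remaining = 100 − 49.6242 = 50.3758 mL
Drug remaining = 50.3758 mL × 7.85 mcg/mL = 395.45 mcg

395 mcg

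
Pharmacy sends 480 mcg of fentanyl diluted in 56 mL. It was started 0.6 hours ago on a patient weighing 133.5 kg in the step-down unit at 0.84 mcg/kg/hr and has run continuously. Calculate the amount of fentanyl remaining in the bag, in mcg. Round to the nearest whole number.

413 mcg

Dose = 0.84 mcg/kg/hr × 133.5 kg = 112.14 mcg/hr
Concentration = 480 mcg ÷ 56 mL = 8.571429 mcg/mL
Rate = 112.14 mcg/hr ÷ 8.571429 mcg/mL = 13.083 mL/hr
Volume infused = 13.083 mL/hr × 0.6 hr = 7.8498 mL
Volume remaining = 56 − 7.8498 = 48.1502 mL
Drug remaining = 48.1502 mL × 8.571429 mcg/mL = 412.716 mcg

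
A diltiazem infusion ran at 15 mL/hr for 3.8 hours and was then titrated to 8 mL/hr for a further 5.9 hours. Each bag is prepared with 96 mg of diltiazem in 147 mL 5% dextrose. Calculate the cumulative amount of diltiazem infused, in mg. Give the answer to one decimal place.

Concentration = 96 mg ÷ 147 mL = 0.6530612 mg/mL
Stage 1: 15 mL/hr × 3.8 hr = 57 mL → 57 mL × 0.6530612 mg/mL = 37.22449 mg
Stage 2: 8 mL/hr × 5.9 hr = 47.2 mL → 47.2 mL × 0.6530612 mg/mL = 30.82449 mg
Total = 37.22449 + 30.82449 = 68.04898 mg

68.0 mg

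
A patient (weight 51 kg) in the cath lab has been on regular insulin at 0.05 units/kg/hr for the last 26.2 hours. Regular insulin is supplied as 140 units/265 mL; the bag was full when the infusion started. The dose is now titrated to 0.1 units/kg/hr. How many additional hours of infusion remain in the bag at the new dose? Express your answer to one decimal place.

14.4 hours

Initial rate:
Dose = 0.05 units/kg/hr × 51 kg = 2.55 units/hr
Concentration = 140 units ÷ 265 mL = 0.5283019 units/mL
Rate = 2.55 units/hr ÷ 0.5283019 units/mL = 4.826786 mL/hr
Volume infused so far = 4.826786 mL/hr × 26.2 hr = 126.4618 mL
Volume remaining = 265 − 126.4618 = 138.5382 mL
New rate:
Dose = 0.1 units/kg/hr × 51 kg = 5.1 units/hr
Rate = 5.1 units/hr ÷ 0.5283019 units/mL = 9.653571 mL/hr
Time remaining = 138.5382 mL ÷ 9.653571 mL/hr = 14.35098 hr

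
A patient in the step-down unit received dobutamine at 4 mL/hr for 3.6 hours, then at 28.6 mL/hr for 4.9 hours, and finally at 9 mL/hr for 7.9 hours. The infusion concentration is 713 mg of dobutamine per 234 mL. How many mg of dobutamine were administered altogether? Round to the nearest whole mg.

Concentration = 713 mg ÷ 234 mL = 3.047009 mg/mL
Stage 1: 4 mL/hr × 3.6 hr = 14.4 mL → 14.4 mL × 3.047009 mg/mL = 43.87692 mg
Stage 2: 28.6 mL/hr × 4.9 hr = 140.14 mL → 140.14 mL × 3.047009 mg/mL = 427.0078 mg
Stage 3: 9 mL/hr × 7.9 hr = 71.1 mL → 71.1 mL × 3.047009 mg/mL = 216.6423 mg
Total = 43.87692 + 427.0078 + 216.6423 = 687.527 mg

688 mg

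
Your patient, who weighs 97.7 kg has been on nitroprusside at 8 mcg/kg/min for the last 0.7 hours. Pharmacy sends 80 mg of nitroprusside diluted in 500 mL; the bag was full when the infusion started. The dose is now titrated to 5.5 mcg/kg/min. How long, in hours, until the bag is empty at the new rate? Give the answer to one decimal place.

Initial rate:
Dose = 8 mcg/kg/min × 97.7 kg = 781.6 mcg/min
781.6 mcg/min × 60 min/hr = 46896 mcg/hr
Concentration = 80 mg ÷ 500 mL = 0.16 mg/mL = 160 mcg/mL
Rate = 46896 mcg/hr ÷ 160 mcg/mL = 293.1 mL/hr
Volume infused so far = 293.1 mL/hr × 0.7 hr = 205.17 mL
Volume remaining = 500 − 205.17 = 294.83 mL
New rate:
Dose = 5.5 mcg/kg/min × 97.7 kg = 537.35 mcg/min
537.35 mcg/min × 60 min/hr = 32241 mcg/hr
Rate = 32241 mcg/hr ÷ 160 mcg/mL = 201.5062 mL/hr
Time remaining = 294.83 mL ÷ 201.5062 mL/hr = 1.463131 hr

1.5 hours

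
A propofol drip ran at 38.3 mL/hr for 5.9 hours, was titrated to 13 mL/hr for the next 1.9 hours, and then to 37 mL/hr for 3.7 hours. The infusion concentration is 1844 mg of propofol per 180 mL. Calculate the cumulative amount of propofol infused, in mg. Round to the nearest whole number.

3970 mg

Concentration = 1844 mg ÷ 180 mL = 10.24444 mg/mL
Stage 1: 38.3 mL/hr × 5.9 hr = 225.97 mL → 225.97 mL × 10.24444 mg/mL = 2314.937 mg
Stage 2: 13 mL/hr × 1.9 hr = 24.7 mL → 24.7 mL × 10.24444 mg/mL = 253.0378 mg
Stage 3: 37 mL/hr × 3.7 hr = 136.9 mL → 136.9 mL × 10.24444 mg/mL = 1402.464 mg
Total = 2314.937 + 253.0378 + 1402.464 = 3970.439 mg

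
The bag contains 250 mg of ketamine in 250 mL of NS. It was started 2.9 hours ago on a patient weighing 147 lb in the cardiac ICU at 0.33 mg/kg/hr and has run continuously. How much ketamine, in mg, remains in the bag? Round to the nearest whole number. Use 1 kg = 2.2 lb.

Weight = 147 lb ÷ 2.2 lb/kg = 66.81818 kg
Dose = 0.33 mg/kg/hr × 66.81818 kg = 22.05 mg/hr
Concentration = 250 mg ÷ 250 mL = 1 mg/mL
Rate = 22.05 mg/hr ÷ 1 mg/mL = 22.05 mL/hr
Volume infused = 22.05 mL/hr × 2.9 hr = 63.945 mL
Volume remaining = 250 − 63.945 = 186.055 mL
Drug remaining = 186.055 mL × 1 mg/mL = 186.055 mg

186 mg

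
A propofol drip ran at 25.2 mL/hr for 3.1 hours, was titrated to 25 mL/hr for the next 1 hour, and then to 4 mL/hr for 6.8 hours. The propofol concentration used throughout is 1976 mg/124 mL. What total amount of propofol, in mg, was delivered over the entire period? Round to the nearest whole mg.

2077 mg

Concentration = 1976 mg ÷ 124 mL = 15.93548 mg/mL
Stage 1: 25.2 mL/hr × 3.1 hr = 78.12 mL → 78.12 mL × 15.93548 mg/mL = 1244.88 mg
Stage 2: 25 mL/hr × 1 hr = 25 mL → 25 mL × 15.93548 mg/mL = 398.3871 mg
Stage 3: 4 mL/hr × 6.8 hr = 27.2 mL → 27.2 mL × 15.93548 mg/mL = 433.4452 mg
Total = 1244.88 + 398.3871 + 433.4452 = 2076.712 mg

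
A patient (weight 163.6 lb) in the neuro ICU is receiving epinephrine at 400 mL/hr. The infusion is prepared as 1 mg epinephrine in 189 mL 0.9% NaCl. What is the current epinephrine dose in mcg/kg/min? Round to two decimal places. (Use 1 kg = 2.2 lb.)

0.47 mcg/kg/min

Weight = 163.6 lb ÷ 2.2 lb/kg = 74.36364 kg
Concentration = 1 mg ÷ 189 mL = 0.005291005 mg/mL = 5.291005 mcg/mL
Drug rate = 400 mL/hr × 5.291005 mcg/mL = 2116.402 mcg/hr
2116.402 mcg/hr ÷ 60 min/hr = 35.27337 mcg/min
35.27337 mcg/min ÷ 74.36364 kg = 0.4743363 mcg/kg/min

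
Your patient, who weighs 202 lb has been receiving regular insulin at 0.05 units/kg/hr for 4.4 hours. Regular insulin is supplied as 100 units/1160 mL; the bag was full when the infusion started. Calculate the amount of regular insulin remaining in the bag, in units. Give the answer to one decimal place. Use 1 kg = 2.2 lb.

79.8 units

Weight = 202 lb ÷ 2.2 lb/kg = 91.81818 kg
Dose = 0.05 units/kg/hr × 91.81818 kg = 4.590909 units/hr
Concentration = 100 units ÷ 1160 mL = 0.0862069 units/mL
Rate = 4.590909 units/hr ÷ 0.0862069 units/mL = 53.25455 mL/hr
Volume infused = 53.25455 mL/hr × 4.4 hr = 234.32 mL
Volume remaining = 1160 − 234.32 = 925.68 mL
Drug remaining = 925.68 mL × 0.0862069 units/mL = 79.8 units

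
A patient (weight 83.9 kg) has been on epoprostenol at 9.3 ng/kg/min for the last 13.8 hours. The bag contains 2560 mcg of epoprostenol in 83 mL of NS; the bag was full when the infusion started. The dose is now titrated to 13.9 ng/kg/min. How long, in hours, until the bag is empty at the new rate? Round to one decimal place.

Initial rate:
Dose = 9.3 ng/kg/min × 83.9 kg = 780.27 ng/min
780.27 ng/min × 60 min/hr = 46816.2 ng/hr
Concentration = 2560 mcg ÷ 83 mL = 30.84337 mcg/mL = 30843.37 ng/mL
Rate = 46816.2 ng/hr ÷ 30843.37 ng/mL = 1.517869 mL/hr
Volume infused so far = 1.517869 mL/hr × 13.8 hr = 20.94659 mL
Volume remaining = 83 − 20.94659 = 62.05341 mL
New rate:
Dose = 13.9 ng/kg/min × 83.9 kg = 1166.21 ng/min
1166.21 ng/min × 60 min/hr = 69972.6 ng/hr
Rate = 69972.6 ng/hr ÷ 30843.37 ng/mL = 2.268643 mL/hr
Time remaining = 62.05341 mL ÷ 2.268643 mL/hr = 27.35266 hr

27.4 hours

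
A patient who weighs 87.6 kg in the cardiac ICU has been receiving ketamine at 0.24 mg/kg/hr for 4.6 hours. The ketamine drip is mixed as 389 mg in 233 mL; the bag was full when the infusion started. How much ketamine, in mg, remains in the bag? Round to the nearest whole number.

292 mg

Dose = 0.24 mg/kg/hr × 87.6 kg = 21.024 mg/hr
Concentration = 389 mg ÷ 233 mL = 1.669528 mg/mL
Rate = 21.024 mg/hr ÷ 1.669528 mg/mL = 12.59278 mL/hr
Volume infused = 12.59278 mL/hr × 4.6 hr = 57.92679 mL
Volume remaining = 233 − 57.92679 = 175.0732 mL
Drug remaining = 175.0732 mL × 1.669528 mg/mL = 292.2896 mg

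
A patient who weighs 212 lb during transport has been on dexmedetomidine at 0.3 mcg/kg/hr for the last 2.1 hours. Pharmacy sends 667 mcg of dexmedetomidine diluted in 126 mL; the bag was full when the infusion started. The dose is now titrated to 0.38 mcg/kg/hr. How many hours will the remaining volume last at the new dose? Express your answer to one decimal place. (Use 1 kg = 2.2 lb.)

16.6 hours

Initial rate:
Weight = 212 lb ÷ 2.2 lb/kg = 96.36364 kg
Dose = 0.3 mcg/kg/hr × 96.36364 kg = 28.90909 mcg/hr
Concentration = 667 mcg ÷ 126 mL = 5.293651 mcg/mL
Rate = 28.90909 mcg/hr ÷ 5.293651 mcg/mL = 5.461088 mL/hr
Volume infused so far = 5.461088 mL/hr × 2.1 hr = 11.46828 mL
Volume remaining = 126 − 11.46828 = 114.5317 mL
New rate:
Dose = 0.38 mcg/kg/hr × 96.36364 kg = 36.61818 mcg/hr
Rate = 36.61818 mcg/hr ÷ 5.293651 mcg/mL = 6.917378 mL/hr
Time remaining = 114.5317 mL ÷ 6.917378 mL/hr = 16.5571 hr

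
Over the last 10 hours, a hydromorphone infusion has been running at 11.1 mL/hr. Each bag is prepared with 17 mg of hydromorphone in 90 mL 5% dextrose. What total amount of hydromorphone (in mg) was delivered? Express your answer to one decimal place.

21.0 mg

Concentration = 17 mg ÷ 90 mL = 0.1888889 mg/mL
Drug rate = 11.1 mL/hr × 0.1888889 mg/mL = 2.096667 mg/hr
Total = 2.096667 mg/hr × 10 hr = 20.96667 mg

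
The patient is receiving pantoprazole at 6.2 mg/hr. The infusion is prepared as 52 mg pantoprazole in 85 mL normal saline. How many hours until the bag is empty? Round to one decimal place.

8.4 hours

Concentration = 52 mg ÷ 85 mL = 0.6117647 mg/mL
Rate = 6.2 mg/hr ÷ 0.6117647 mg/mL = 10.13462 mL/hr
Duration = 85 mL ÷ 10.13462 mL/hr = 8.387097 hr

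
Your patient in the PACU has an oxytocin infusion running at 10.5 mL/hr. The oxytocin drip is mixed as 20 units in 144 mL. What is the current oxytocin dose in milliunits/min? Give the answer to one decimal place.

24.3 milliunits/min

Concentration = 20 units ÷ 144 mL = 0.1388889 units/mL = 138.8889 milliunits/mL
Drug rate = 10.5 mL/hr × 138.8889 milliunits/mL = 1458.333 milliunits/hr
1458.333 milliunits/hr ÷ 60 min/hr = 24.30556 milliunits/min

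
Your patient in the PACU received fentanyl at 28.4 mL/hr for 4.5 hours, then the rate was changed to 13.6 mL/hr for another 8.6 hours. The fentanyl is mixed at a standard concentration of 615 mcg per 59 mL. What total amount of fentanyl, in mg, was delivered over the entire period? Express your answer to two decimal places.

2.55 mg

Concentration = 615 mcg ÷ 59 mL = 10.42373 mcg/mL
Stage 1: 28.4 mL/hr × 4.5 hr = 127.8 mL → 127.8 mL × 10.42373 mcg/mL = 1332.153 mcg
Stage 2: 13.6 mL/hr × 8.6 hr = 116.96 mL → 116.96 mL × 10.42373 mcg/mL = 1219.159 mcg
Total = 1332.153 + 1219.159 = 2551.312 mcg = 2.551312 mg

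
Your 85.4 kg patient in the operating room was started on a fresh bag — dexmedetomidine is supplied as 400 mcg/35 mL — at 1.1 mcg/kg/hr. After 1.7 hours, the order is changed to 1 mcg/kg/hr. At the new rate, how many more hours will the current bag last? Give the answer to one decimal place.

2.8 hours

Initial rate:
Dose = 1.1 mcg/kg/hr × 85.4 kg = 93.94 mcg/hr
Concentration = 400 mcg ÷ 35 mL = 11.42857 mcg/mL
Rate = 93.94 mcg/hr ÷ 11.42857 mcg/mL = 8.21975 mL/hr
Volume infused so far = 8.21975 mL/hr × 1.7 hr = 13.97358 mL
Volume remaining = 35 − 13.97358 = 21.02642 mL
New rate:
Dose = 1 mcg/kg/hr × 85.4 kg = 85.4 mcg/hr
Rate = 85.4 mcg/hr ÷ 11.42857 mcg/mL = 7.4725 mL/hr
Time remaining = 21.02642 mL ÷ 7.4725 mL/hr = 2.813841 hr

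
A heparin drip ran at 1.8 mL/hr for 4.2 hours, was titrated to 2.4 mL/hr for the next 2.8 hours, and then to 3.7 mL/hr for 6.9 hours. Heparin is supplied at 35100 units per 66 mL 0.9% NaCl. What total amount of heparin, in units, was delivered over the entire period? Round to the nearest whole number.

21172 units

Concentration = 35100 units ÷ 66 mL = 531.8182 units/mL
Stage 1: 1.8 mL/hr × 4.2 hr = 7.56 mL → 7.56 mL × 531.8182 units/mL = 4020.545 units
Stage 2: 2.4 mL/hr × 2.8 hr = 6.72 mL → 6.72 mL × 531.8182 units/mL = 3573.818 units
Stage 3: 3.7 mL/hr × 6.9 hr = 25.53 mL → 25.53 mL × 531.8182 units/mL = 13577.32 units
Total = 4020.545 + 3573.818 + 13577.32 = 21171.68 units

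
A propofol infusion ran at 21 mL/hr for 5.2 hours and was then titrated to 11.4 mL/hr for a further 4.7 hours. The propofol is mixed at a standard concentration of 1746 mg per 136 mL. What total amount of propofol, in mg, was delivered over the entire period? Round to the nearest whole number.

Concentration = 1746 mg ÷ 136 mL = 12.83824 mg/mL
Stage 1: 21 mL/hr × 5.2 hr = 109.2 mL → 109.2 mL × 12.83824 mg/mL = 1401.935 mg
Stage 2: 11.4 mL/hr × 4.7 hr = 53.58 mL → 53.58 mL × 12.83824 mg/mL = 687.8726 mg
Total = 1401.935 + 687.8726 = 2089.808 mg

2090 mg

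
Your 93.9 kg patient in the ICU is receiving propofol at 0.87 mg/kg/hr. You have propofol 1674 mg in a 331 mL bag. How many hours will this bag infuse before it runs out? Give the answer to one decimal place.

Dose = 0.87 mg/kg/hr × 93.9 kg = 81.693 mg/hr
Concentration = 1674 mg ÷ 331 mL = 5.057402 mg/mL
Rate = 81.693 mg/hr ÷ 5.057402 mg/mL = 16.15316 mL/hr
Duration = 331 mL ÷ 16.15316 mL/hr = 20.49135 hr

20.5 hours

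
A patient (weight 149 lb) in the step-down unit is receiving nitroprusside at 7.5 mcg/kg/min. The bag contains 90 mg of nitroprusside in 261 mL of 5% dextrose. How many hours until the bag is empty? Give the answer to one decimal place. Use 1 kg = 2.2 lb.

3.0 hours

Weight = 149 lb ÷ 2.2 lb/kg = 67.72727 kg
Dose = 7.5 mcg/kg/min × 67.72727 kg = 507.9545 mcg/min
507.9545 mcg/min × 60 min/hr = 30477.27 mcg/hr
Concentration = 90 mg ÷ 261 mL = 0.3448276 mg/mL = 344.8276 mcg/mL
Rate = 30477.27 mcg/hr ÷ 344.8276 mcg/mL = 88.38409 mL/hr
Duration = 261 mL ÷ 88.38409 mL/hr = 2.95302 hr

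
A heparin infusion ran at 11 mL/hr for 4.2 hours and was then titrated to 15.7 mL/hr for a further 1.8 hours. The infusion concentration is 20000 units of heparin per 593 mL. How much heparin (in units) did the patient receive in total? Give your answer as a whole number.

Concentration = 20000 units ÷ 593 mL = 33.72681 units/mL
Stage 1: 11 mL/hr × 4.2 hr = 46.2 mL → 46.2 mL × 33.72681 units/mL = 1558.179 units
Stage 2: 15.7 mL/hr × 1.8 hr = 28.26 mL → 28.26 mL × 33.72681 units/mL = 953.1197 units
Total = 1558.179 + 953.1197 = 2511.298 units

2511 units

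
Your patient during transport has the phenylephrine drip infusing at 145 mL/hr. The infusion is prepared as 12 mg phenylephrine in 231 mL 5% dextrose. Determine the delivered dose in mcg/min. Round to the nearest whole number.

Concentration = 12 mg ÷ 231 mL = 0.05194805 mg/mL = 51.94805 mcg/mL
Drug rate = 145 mL/hr × 51.94805 mcg/mL = 7532.468 mcg/hr
7532.468 mcg/hr ÷ 60 min/hr = 125.5411 mcg/min

126 mcg/min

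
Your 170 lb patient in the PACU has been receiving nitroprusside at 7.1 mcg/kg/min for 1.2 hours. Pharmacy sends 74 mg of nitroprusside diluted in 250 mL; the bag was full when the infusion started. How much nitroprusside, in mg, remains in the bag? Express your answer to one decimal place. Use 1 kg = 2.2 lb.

34.5 mg

Weight = 170 lb ÷ 2.2 lb/kg = 77.27273 kg
Dose = 7.1 mcg/kg/min × 77.27273 kg = 548.6364 mcg/min
548.6364 mcg/min × 60 min/hr = 32918.18 mcg/hr
Concentration = 74 mg ÷ 250 mL = 0.296 mg/mL = 296 mcg/mL
Rate = 32918.18 mcg/hr ÷ 296 mcg/mL = 111.2101 mL/hr
Volume infused = 111.2101 mL/hr × 1.2 hr = 133.4521 mL
Volume remaining = 250 − 133.4521 = 116.5479 mL
Drug remaining = 116.5479 mL × 296 mcg/mL = 34498.18 mcg = 34.49818 mg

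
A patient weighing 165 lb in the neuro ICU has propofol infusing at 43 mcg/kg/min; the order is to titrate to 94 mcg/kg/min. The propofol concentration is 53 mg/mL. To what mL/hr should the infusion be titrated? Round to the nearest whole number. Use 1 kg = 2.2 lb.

Weight = 165 lb ÷ 2.2 lb/kg = 75 kg
Dose = 94 mcg/kg/min × 75 kg = 7050 mcg/min
7050 mcg/min × 60 min/hr = 423000 mcg/hr
Concentration = 53 mg/mL = 53000 mcg/mL
Rate = 423000 mcg/hr ÷ 53000 mcg/mL = 7.981132 mL/hr

8 mL/hr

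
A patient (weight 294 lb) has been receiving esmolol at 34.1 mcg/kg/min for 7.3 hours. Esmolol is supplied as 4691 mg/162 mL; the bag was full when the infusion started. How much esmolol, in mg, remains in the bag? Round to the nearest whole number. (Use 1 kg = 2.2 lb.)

2695 mg

Weight = 294 lb ÷ 2.2 lb/kg = 133.6364 kg
Dose = 34.1 mcg/kg/min × 133.6364 kg = 4557 mcg/min
4557 mcg/min × 60 min/hr = 273420 mcg/hr
Concentration = 4691 mg ÷ 162 mL = 28.95679 mg/mL = 28956.79 mcg/mL
Rate = 273420 mcg/hr ÷ 28956.79 mcg/mL = 9.442345 mL/hr
Volume infused = 9.442345 mL/hr × 7.3 hr = 68.92912 mL
Volume remaining = 162 − 68.92912 = 93.07088 mL
Drug remaining = 93.07088 mL × 28956.79 mcg/mL = 2695034 mcg = 2695.034 mg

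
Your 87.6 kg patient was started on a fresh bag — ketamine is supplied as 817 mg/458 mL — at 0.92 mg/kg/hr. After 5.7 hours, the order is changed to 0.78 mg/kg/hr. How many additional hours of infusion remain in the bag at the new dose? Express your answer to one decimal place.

Initial rate:
Dose = 0.92 mg/kg/hr × 87.6 kg = 80.592 mg/hr
Concentration = 817 mg ÷ 458 mL = 1.783843 mg/mL
Rate = 80.592 mg/hr ÷ 1.783843 mg/mL = 45.17887 mL/hr
Volume infused so far = 45.17887 mL/hr × 5.7 hr = 257.5196 mL
Volume remaining = 458 − 257.5196 = 200.4804 mL
New rate:
Dose = 0.78 mg/kg/hr × 87.6 kg = 68.328 mg/hr
Rate = 68.328 mg/hr ÷ 1.783843 mg/mL = 38.30382 mL/hr
Time remaining = 200.4804 mL ÷ 38.30382 mL/hr = 5.233954 hr

5.2 hours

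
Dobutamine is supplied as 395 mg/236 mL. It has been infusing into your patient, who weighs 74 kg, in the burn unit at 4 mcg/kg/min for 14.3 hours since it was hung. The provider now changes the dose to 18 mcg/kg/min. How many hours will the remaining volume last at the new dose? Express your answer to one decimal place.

Initial rate:
Dose = 4 mcg/kg/min × 74 kg = 296 mcg/min
296 mcg/min × 60 min/hr = 17760 mcg/hr
Concentration = 395 mg ÷ 236 mL = 1.673729 mg/mL = 1673.729 mcg/mL
Rate = 17760 mcg/hr ÷ 1673.729 mcg/mL = 10.61104 mL/hr
Volume infused so far = 10.61104 mL/hr × 14.3 hr = 151.7378 mL
Volume remaining = 236 − 151.7378 = 84.26216 mL
New rate:
Dose = 18 mcg/kg/min × 74 kg = 1332 mcg/min
1332 mcg/min × 60 min/hr = 79920 mcg/hr
Rate = 79920 mcg/hr ÷ 1673.729 mcg/mL = 47.74967 mL/hr
Time remaining = 84.26216 mL ÷ 47.74967 mL/hr = 1.764665 hr

1.8 hours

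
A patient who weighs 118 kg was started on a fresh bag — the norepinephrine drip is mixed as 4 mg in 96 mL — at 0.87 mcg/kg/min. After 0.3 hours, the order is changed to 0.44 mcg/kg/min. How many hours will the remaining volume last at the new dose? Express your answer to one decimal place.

0.7 hours

Initial rate:
Dose = 0.87 mcg/kg/min × 118 kg = 102.66 mcg/min
102.66 mcg/min × 60 min/hr = 6159.6 mcg/hr
Concentration = 4 mg ÷ 96 mL = 0.04166667 mg/mL = 41.66667 mcg/mL
Rate = 6159.6 mcg/hr ÷ 41.66667 mcg/mL = 147.8304 mL/hr
Volume infused so far = 147.8304 mL/hr × 0.3 hr = 44.34912 mL
Volume remaining = 96 − 44.34912 = 51.65088 mL
New rate:
Dose = 0.44 mcg/kg/min × 118 kg = 51.92 mcg/min
51.92 mcg/min × 60 min/hr = 3115.2 mcg/hr
Rate = 3115.2 mcg/hr ÷ 41.66667 mcg/mL = 74.7648 mL/hr
Time remaining = 51.65088 mL ÷ 74.7648 mL/hr = 0.6908449 hr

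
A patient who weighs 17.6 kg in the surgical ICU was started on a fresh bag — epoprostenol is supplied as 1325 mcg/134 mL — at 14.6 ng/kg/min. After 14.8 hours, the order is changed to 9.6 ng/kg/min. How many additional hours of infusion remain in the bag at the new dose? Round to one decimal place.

108.2 hours

Initial rate:
Dose = 14.6 ng/kg/min × 17.6 kg = 256.96 ng/min
256.96 ng/min × 60 min/hr = 15417.6 ng/hr
Concentration = 1325 mcg ÷ 134 mL = 9.88806 mcg/mL = 9888.06 ng/mL
Rate = 15417.6 ng/hr ÷ 9888.06 ng/mL = 1.559214 mL/hr
Volume infused so far = 1.559214 mL/hr × 14.8 hr = 23.07637 mL
Volume remaining = 134 − 23.07637 = 110.9236 mL
New rate:
Dose = 9.6 ng/kg/min × 17.6 kg = 168.96 ng/min
168.96 ng/min × 60 min/hr = 10137.6 ng/hr
Rate = 10137.6 ng/hr ÷ 9888.06 ng/mL = 1.025237 mL/hr
Time remaining = 110.9236 mL ÷ 1.025237 mL/hr = 108.1932 hr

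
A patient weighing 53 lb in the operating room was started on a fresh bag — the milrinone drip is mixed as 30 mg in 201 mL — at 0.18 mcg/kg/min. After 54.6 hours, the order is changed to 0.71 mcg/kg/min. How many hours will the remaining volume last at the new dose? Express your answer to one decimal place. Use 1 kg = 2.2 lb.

Initial rate:
Weight = 53 lb ÷ 2.2 lb/kg = 24.09091 kg
Dose = 0.18 mcg/kg/min × 24.09091 kg = 4.336364 mcg/min
4.336364 mcg/min × 60 min/hr = 260.1818 mcg/hr
Concentration = 30 mg ÷ 201 mL = 0.1492537 mg/mL = 149.2537 mcg/mL
Rate = 260.1818 mcg/hr ÷ 149.2537 mcg/mL = 1.743218 mL/hr
Volume infused so far = 1.743218 mL/hr × 54.6 hr = 95.17971 mL
Volume remaining = 201 − 95.17971 = 105.8203 mL
New rate:
Dose = 0.71 mcg/kg/min × 24.09091 kg = 17.10455 mcg/min
17.10455 mcg/min × 60 min/hr = 1026.273 mcg/hr
Rate = 1026.273 mcg/hr ÷ 149.2537 mcg/mL = 6.876027 mL/hr
Time remaining = 105.8203 mL ÷ 6.876027 mL/hr = 15.38974 hr

15.4 hours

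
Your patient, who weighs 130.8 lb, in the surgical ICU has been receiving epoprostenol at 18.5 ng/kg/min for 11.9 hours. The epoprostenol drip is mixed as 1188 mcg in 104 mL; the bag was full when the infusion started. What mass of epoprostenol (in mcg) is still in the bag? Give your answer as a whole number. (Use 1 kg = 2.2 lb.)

403 mcg

Weight = 130.8 lb ÷ 2.2 lb/kg = 59.45455 kg
Dose = 18.5 ng/kg/min × 59.45455 kg = 1099.909 ng/min
1099.909 ng/min × 60 min/hr = 65994.55 ng/hr
Concentration = 1188 mcg ÷ 104 mL = 11.42308 mcg/mL = 11423.08 ng/mL
Rate = 65994.55 ng/hr ÷ 11423.08 ng/mL = 5.7773 mL/hr
Volume infused = 5.7773 mL/hr × 11.9 hr = 68.74987 mL
Volume remaining = 104 − 68.74987 = 35.25013 mL
Drug remaining = 35.25013 mL × 11423.08 ng/mL = 402664.9 ng = 402.6649 mcg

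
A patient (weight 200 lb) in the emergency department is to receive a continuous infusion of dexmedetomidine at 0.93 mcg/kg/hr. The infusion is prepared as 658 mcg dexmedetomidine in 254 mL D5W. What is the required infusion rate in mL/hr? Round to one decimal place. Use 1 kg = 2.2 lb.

32.6 mL/hr

Weight = 200 lb ÷ 2.2 lb/kg = 90.90909 kg
Dose = 0.93 mcg/kg/hr × 90.90909 kg = 84.54545 mcg/hr
Concentration = 658 mcg ÷ 254 mL = 2.590551 mcg/mL
Rate = 84.54545 mcg/hr ÷ 2.590551 mcg/mL = 32.63609 mL/hr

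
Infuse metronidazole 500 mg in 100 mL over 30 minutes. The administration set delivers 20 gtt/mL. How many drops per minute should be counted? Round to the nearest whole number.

100 mL ÷ (30 min) = 3.333333 mL/min
3.333333 mL/min × 20 gtt/mL = 66.66667 gtt/min

67 gtt/min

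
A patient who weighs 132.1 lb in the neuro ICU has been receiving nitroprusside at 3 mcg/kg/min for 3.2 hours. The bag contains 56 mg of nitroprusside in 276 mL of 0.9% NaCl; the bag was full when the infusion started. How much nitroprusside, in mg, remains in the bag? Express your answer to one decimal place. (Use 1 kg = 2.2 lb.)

Weight = 132.1 lb ÷ 2.2 lb/kg = 60.04545 kg
Dose = 3 mcg/kg/min × 60.04545 kg = 180.1364 mcg/min
180.1364 mcg/min × 60 min/hr = 10808.18 mcg/hr
Concentration = 56 mg ÷ 276 mL = 0.2028986 mg/mL = 202.8986 mcg/mL
Rate = 10808.18 mcg/hr ÷ 202.8986 mcg/mL = 53.2689 mL/hr
Volume infused = 53.2689 mL/hr × 3.2 hr = 170.4605 mL
Volume remaining = 276 − 170.4605 = 105.5395 mL
Drug remaining = 105.5395 mL × 202.8986 mcg/mL = 21413.82 mcg = 21.41382 mg

21.4 mg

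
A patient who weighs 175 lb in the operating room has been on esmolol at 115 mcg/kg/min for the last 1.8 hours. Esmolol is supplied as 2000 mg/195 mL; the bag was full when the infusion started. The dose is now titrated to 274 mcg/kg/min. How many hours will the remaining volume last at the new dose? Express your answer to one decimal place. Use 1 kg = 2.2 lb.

0.8 hours

Initial rate:
Weight = 175 lb ÷ 2.2 lb/kg = 79.54545 kg
Dose = 115 mcg/kg/min × 79.54545 kg = 9147.727 mcg/min
9147.727 mcg/min × 60 min/hr = 548863.6 mcg/hr
Concentration = 2000 mg ÷ 195 mL = 10.25641 mg/mL = 10256.41 mcg/mL
Rate = 548863.6 mcg/hr ÷ 10256.41 mcg/mL = 53.5142 mL/hr
Volume infused so far = 53.5142 mL/hr × 1.8 hr = 96.32557 mL
Volume remaining = 195 − 96.32557 = 98.67443 mL
New rate:
Dose = 274 mcg/kg/min × 79.54545 kg = 21795.45 mcg/min
21795.45 mcg/min × 60 min/hr = 1307727 mcg/hr
Rate = 1307727 mcg/hr ÷ 10256.41 mcg/mL = 127.5034 mL/hr
Time remaining = 98.67443 mL ÷ 127.5034 mL/hr = 0.7738964 hr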